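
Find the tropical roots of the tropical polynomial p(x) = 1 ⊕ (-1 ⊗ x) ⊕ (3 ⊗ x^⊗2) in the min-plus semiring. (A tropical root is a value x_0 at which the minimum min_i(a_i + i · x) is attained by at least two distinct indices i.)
Roots: {-4, 2}

Each tropical root is a break point of the lower envelope of the lines y = a_i + i · x (there are 3 lines, with slopes 0, 1, ..., 2). Only the lines that attain the minimum somewhere contribute to roots; other lines are dominated. Here the surviving (envelope) indices are i = 2, i = 1, i = 0.
Intersections between consecutive envelope lines give the roots: for adjacent envelope indices i < j the intersection is x = (a_i − a_j) / (j − i). Reading off the sorted break points: {-4, 2}.
Verification: at each break x_0, at least two indices attain the minimum of min_i(a_i + i · x_0).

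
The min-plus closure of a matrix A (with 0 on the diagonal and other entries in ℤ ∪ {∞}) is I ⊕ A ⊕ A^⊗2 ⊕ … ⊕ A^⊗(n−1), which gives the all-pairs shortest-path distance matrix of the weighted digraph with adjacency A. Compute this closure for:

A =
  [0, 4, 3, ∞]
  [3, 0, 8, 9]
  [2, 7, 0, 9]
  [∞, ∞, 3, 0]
Closure =
  [0, 4, 3, 12]
  [3, 0, 6, 9]
  [2, 6, 0, 9]
  [5, 9, 3, 0]

This is the Floyd-Warshall all-pairs shortest-path computation. For each intermediate vertex k = 0, 1, …, 3, update dist[i][j] ← min(dist[i][j], dist[i][k] + dist[k][j]). The final matrix gives, for each (i, j), the minimum total weight of any directed path from i to j (possibly empty when i = j).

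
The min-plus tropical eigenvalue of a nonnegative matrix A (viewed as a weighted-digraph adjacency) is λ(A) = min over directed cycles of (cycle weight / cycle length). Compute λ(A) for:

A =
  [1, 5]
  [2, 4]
λ(A) = 1

Enumerate directed cycles and compute their means (weight / length). Sample:
  cycle 0 → 0: weight = 1, length = 1, mean = 1/1 ≈ 1.000
  cycle 1 → 1: weight = 4, length = 1, mean = 4/1 ≈ 4.000
  cycle 0 → 1 → 0: weight = 7, length = 2, mean = 7/2 ≈ 3.500
  cycle 1 → 0 → 1: weight = 7, length = 2, mean = 7/2 ≈ 3.500
Minimum mean = 1.000, attained e.g. along the cycle 0 → 0 with weight 1 and length 1. So λ(A) = 1/1 = 1.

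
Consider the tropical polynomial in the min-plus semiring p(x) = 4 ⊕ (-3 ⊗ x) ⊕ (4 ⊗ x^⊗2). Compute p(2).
p(2) = -1

A tropical monomial a ⊗ x^⊗i evaluates to a + i · x. Evaluating each term at x = 2:
  Term 0 contributes 4 + 0 · 2 = 4
  Term 1 contributes -3 + 1 · 2 = -1
  Term 2 contributes 4 + 2 · 2 = 8
p(2) = ⊕ of these = min[4, -1, 8] = -1.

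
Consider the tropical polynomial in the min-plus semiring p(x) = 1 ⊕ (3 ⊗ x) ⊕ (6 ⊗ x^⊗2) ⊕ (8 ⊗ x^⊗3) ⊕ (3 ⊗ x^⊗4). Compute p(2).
p(2) = 1

A tropical monomial a ⊗ x^⊗i evaluates to a + i · x. Evaluating each term at x = 2:
  Term 0 contributes 1 + 0 · 2 = 1
  Term 1 contributes 3 + 1 · 2 = 5
  Term 2 contributes 6 + 2 · 2 = 10
  Term 3 contributes 8 + 3 · 2 = 14
  Term 4 contributes 3 + 4 · 2 = 11
p(2) = ⊕ of these = min[1, 5, 10, 14, 11] = 1.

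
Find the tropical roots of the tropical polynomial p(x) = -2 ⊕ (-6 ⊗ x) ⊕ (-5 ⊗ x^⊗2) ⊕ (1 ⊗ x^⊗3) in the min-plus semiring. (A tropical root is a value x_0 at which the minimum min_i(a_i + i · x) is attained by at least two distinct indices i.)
Roots: {-6, -1, 4}

Each tropical root is a break point of the lower envelope of the lines y = a_i + i · x (there are 4 lines, with slopes 0, 1, ..., 3). Only the lines that attain the minimum somewhere contribute to roots; other lines are dominated. Here the surviving (envelope) indices are i = 3, i = 2, i = 1, i = 0.
Intersections between consecutive envelope lines give the roots: for adjacent envelope indices i < j the intersection is x = (a_i − a_j) / (j − i). Reading off the sorted break points: {-6, -1, 4}.
Verification: at each break x_0, at least two indices attain the minimum of min_i(a_i + i · x_0).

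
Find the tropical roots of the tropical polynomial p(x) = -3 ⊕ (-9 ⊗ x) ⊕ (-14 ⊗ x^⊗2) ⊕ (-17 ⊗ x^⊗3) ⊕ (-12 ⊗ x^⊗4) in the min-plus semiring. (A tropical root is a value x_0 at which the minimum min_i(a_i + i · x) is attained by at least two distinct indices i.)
Roots: {-5, 3, 5, 6}

Each tropical root is a break point of the lower envelope of the lines y = a_i + i · x (there are 5 lines, with slopes 0, 1, ..., 4). Only the lines that attain the minimum somewhere contribute to roots; other lines are dominated. Here the surviving (envelope) indices are i = 4, i = 3, i = 2, i = 1, i = 0.
Intersections between consecutive envelope lines give the roots: for adjacent envelope indices i < j the intersection is x = (a_i − a_j) / (j − i). Reading off the sorted break points: {-5, 3, 5, 6}.
Verification: at each break x_0, at least two indices attain the minimum of min_i(a_i + i · x_0).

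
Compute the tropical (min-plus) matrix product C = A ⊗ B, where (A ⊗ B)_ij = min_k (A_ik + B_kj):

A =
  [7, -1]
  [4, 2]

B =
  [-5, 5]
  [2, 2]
A ⊗ B =
  [1, 1]
  [-1, 4]

Apply the min-plus product entry-by-entry:
  C[0][0] = min over k of (A[0][0] + B[0][0] = 7 + -5 = 2, A[0][1] + B[1][0] = -1 + 2 = 1) = 1 (attained at k = 1)
  C[0][1] = min over k of (A[0][0] + B[0][1] = 7 + 5 = 12, A[0][1] + B[1][1] = -1 + 2 = 1) = 1 (attained at k = 1)
  C[1][0] = min over k of (A[1][0] + B[0][0] = 4 + -5 = -1, A[1][1] + B[1][0] = 2 + 2 = 4) = -1 (attained at k = 0)
  C[1][1] = min over k of (A[1][0] + B[0][1] = 4 + 5 = 9, A[1][1] + B[1][1] = 2 + 2 = 4) = 4 (attained at k = 1)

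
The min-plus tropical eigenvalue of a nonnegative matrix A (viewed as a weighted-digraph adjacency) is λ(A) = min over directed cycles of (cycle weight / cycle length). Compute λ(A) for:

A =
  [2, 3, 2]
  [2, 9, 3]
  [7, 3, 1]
λ(A) = 1

Enumerate directed cycles and compute their means (weight / length). Sample:
  cycle 0 → 0: weight = 2, length = 1, mean = 2/1 ≈ 2.000
  cycle 1 → 1: weight = 9, length = 1, mean = 9/1 ≈ 9.000
  cycle 2 → 2: weight = 1, length = 1, mean = 1/1 ≈ 1.000
  cycle 0 → 1 → 0: weight = 5, length = 2, mean = 5/2 ≈ 2.500
  cycle 0 → 2 → 0: weight = 9, length = 2, mean = 9/2 ≈ 4.500
  cycle 1 → 0 → 1: weight = 5, length = 2, mean = 5/2 ≈ 2.500
Minimum mean = 1.000, attained e.g. along the cycle 2 → 2 with weight 1 and length 1. So λ(A) = 1/1 = 1.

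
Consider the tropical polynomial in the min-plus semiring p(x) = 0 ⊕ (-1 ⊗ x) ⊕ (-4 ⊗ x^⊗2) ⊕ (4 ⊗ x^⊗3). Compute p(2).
p(2) = 0

A tropical monomial a ⊗ x^⊗i evaluates to a + i · x. Evaluating each term at x = 2:
  Term 0 contributes 0 + 0 · 2 = 0
  Term 1 contributes -1 + 1 · 2 = 1
  Term 2 contributes -4 + 2 · 2 = 0
  Term 3 contributes 4 + 3 · 2 = 10
p(2) = ⊕ of these = min[0, 1, 0, 10] = 0.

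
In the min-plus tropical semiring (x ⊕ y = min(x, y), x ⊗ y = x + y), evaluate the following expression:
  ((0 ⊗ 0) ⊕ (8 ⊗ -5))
((0 ⊗ 0) ⊕ (8 ⊗ -5)) = 0

Expand innermost to outermost. Recall ⊕ takes the minimum of its arguments and ⊗ takes their sum. Working out the expression ((0 ⊗ 0) ⊕ (8 ⊗ -5)) gives 0.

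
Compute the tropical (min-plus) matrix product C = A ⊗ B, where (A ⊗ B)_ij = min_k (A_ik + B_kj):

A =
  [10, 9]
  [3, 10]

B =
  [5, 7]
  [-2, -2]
A ⊗ B =
  [7, 7]
  [8, 8]

Apply the min-plus product entry-by-entry:
  C[0][0] = min over k of (A[0][0] + B[0][0] = 10 + 5 = 15, A[0][1] + B[1][0] = 9 + -2 = 7) = 7 (attained at k = 1)
  C[0][1] = min over k of (A[0][0] + B[0][1] = 10 + 7 = 17, A[0][1] + B[1][1] = 9 + -2 = 7) = 7 (attained at k = 1)
  C[1][0] = min over k of (A[1][0] + B[0][0] = 3 + 5 = 8, A[1][1] + B[1][0] = 10 + -2 = 8) = 8 (attained at k = 0)
  C[1][1] = min over k of (A[1][0] + B[0][1] = 3 + 7 = 10, A[1][1] + B[1][1] = 10 + -2 = 8) = 8 (attained at k = 1)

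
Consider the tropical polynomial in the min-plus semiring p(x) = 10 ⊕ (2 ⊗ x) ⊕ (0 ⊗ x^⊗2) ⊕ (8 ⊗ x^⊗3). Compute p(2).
p(2) = 4

A tropical monomial a ⊗ x^⊗i evaluates to a + i · x. Evaluating each term at x = 2:
  Term 0 contributes 10 + 0 · 2 = 10
  Term 1 contributes 2 + 1 · 2 = 4
  Term 2 contributes 0 + 2 · 2 = 4
  Term 3 contributes 8 + 3 · 2 = 14
p(2) = ⊕ of these = min[10, 4, 4, 14] = 4.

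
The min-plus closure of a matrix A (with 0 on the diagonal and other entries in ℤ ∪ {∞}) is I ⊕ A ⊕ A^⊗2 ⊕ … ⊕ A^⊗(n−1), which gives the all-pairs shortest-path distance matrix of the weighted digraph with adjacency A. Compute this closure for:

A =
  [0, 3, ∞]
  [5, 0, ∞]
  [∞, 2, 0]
Closure =
  [0, 3, ∞]
  [5, 0, ∞]
  [7, 2, 0]

This is the Floyd-Warshall all-pairs shortest-path computation. For each intermediate vertex k = 0, 1, …, 2, update dist[i][j] ← min(dist[i][j], dist[i][k] + dist[k][j]). The final matrix gives, for each (i, j), the minimum total weight of any directed path from i to j (possibly empty when i = j).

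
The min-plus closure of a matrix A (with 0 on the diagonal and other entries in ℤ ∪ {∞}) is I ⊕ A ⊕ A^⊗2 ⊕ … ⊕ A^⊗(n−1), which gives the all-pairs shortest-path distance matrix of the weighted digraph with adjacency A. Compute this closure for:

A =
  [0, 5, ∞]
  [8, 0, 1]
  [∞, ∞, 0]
Closure =
  [0, 5, 6]
  [8, 0, 1]
  [∞, ∞, 0]

This is the Floyd-Warshall all-pairs shortest-path computation. For each intermediate vertex k = 0, 1, …, 2, update dist[i][j] ← min(dist[i][j], dist[i][k] + dist[k][j]). The final matrix gives, for each (i, j), the minimum total weight of any directed path from i to j (possibly empty when i = j).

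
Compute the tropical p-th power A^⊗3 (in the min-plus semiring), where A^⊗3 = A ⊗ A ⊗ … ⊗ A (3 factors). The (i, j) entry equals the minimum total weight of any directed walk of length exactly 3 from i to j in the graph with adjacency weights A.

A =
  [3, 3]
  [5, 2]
A^⊗3 =
  [9, 7]
  [9, 6]

Each entry (A^⊗3)_ij equals the minimum over all length-3 walks i = v_0 → v_1 → … → v_3 = j of Σ_t A[v_t][v_{t+1}]. For example, for (i, j) = (0, 1) we minimise over 4 possible intermediate vertex sequences; the minimum is 7, attained along the walk 0 → 1 → 1 → 1.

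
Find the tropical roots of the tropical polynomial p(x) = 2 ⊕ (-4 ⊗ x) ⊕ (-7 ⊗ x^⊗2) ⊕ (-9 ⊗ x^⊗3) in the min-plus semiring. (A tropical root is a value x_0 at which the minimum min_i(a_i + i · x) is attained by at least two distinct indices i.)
Roots: {2, 3, 6}

Each tropical root is a break point of the lower envelope of the lines y = a_i + i · x (there are 4 lines, with slopes 0, 1, ..., 3). Only the lines that attain the minimum somewhere contribute to roots; other lines are dominated. Here the surviving (envelope) indices are i = 3, i = 2, i = 1, i = 0.
Intersections between consecutive envelope lines give the roots: for adjacent envelope indices i < j the intersection is x = (a_i − a_j) / (j − i). Reading off the sorted break points: {2, 3, 6}.
Verification: at each break x_0, at least two indices attain the minimum of min_i(a_i + i · x_0).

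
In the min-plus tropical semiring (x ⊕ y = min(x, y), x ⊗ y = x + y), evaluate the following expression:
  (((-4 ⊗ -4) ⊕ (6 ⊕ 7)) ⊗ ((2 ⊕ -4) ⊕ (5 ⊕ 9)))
(((-4 ⊗ -4) ⊕ (6 ⊕ 7)) ⊗ ((2 ⊕ -4) ⊕ (5 ⊕ 9))) = -12

Expand innermost to outermost. Recall ⊕ takes the minimum of its arguments and ⊗ takes their sum. Working out the expression (((-4 ⊗ -4) ⊕ (6 ⊕ 7)) ⊗ ((2 ⊕ -4) ⊕ (5 ⊕ 9))) gives -12.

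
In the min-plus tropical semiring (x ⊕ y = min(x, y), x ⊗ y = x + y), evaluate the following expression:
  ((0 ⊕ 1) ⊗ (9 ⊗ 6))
((0 ⊕ 1) ⊗ (9 ⊗ 6)) = 15

Expand innermost to outermost. Recall ⊕ takes the minimum of its arguments and ⊗ takes their sum. Working out the expression ((0 ⊕ 1) ⊗ (9 ⊗ 6)) gives 15.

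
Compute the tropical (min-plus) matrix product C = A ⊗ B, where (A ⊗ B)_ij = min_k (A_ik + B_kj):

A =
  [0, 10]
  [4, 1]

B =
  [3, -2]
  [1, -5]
A ⊗ B =
  [3, -2]
  [2, -4]

Apply the min-plus product entry-by-entry:
  C[0][0] = min over k of (A[0][0] + B[0][0] = 0 + 3 = 3, A[0][1] + B[1][0] = 10 + 1 = 11) = 3 (attained at k = 0)
  C[0][1] = min over k of (A[0][0] + B[0][1] = 0 + -2 = -2, A[0][1] + B[1][1] = 10 + -5 = 5) = -2 (attained at k = 0)
  C[1][0] = min over k of (A[1][0] + B[0][0] = 4 + 3 = 7, A[1][1] + B[1][0] = 1 + 1 = 2) = 2 (attained at k = 1)
  C[1][1] = min over k of (A[1][0] + B[0][1] = 4 + -2 = 2, A[1][1] + B[1][1] = 1 + -5 = -4) = -4 (attained at k = 1)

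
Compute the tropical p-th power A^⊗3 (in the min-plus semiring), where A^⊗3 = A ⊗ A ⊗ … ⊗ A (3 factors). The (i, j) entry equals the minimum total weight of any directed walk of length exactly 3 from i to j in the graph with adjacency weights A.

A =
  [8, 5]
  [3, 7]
A^⊗3 =
  [15, 13]
  [11, 15]

Each entry (A^⊗3)_ij equals the minimum over all length-3 walks i = v_0 → v_1 → … → v_3 = j of Σ_t A[v_t][v_{t+1}]. For example, for (i, j) = (0, 1) we minimise over 4 possible intermediate vertex sequences; the minimum is 13, attained along the walk 0 → 1 → 0 → 1.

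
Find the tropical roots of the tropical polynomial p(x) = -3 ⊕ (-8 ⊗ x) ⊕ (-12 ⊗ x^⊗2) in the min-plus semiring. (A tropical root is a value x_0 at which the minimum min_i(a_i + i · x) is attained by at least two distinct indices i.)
Roots: {4, 5}

Each tropical root is a break point of the lower envelope of the lines y = a_i + i · x (there are 3 lines, with slopes 0, 1, ..., 2). Only the lines that attain the minimum somewhere contribute to roots; other lines are dominated. Here the surviving (envelope) indices are i = 2, i = 1, i = 0.
Intersections between consecutive envelope lines give the roots: for adjacent envelope indices i < j the intersection is x = (a_i − a_j) / (j − i). Reading off the sorted break points: {4, 5}.
Verification: at each break x_0, at least two indices attain the minimum of min_i(a_i + i · x_0).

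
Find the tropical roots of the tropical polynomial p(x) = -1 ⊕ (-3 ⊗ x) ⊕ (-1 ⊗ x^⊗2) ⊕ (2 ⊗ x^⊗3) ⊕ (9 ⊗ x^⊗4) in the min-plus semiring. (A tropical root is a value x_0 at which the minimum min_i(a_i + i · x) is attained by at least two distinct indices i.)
Roots: {-7, -3, -2, 2}

Each tropical root is a break point of the lower envelope of the lines y = a_i + i · x (there are 5 lines, with slopes 0, 1, ..., 4). Only the lines that attain the minimum somewhere contribute to roots; other lines are dominated. Here the surviving (envelope) indices are i = 4, i = 3, i = 2, i = 1, i = 0.
Intersections between consecutive envelope lines give the roots: for adjacent envelope indices i < j the intersection is x = (a_i − a_j) / (j − i). Reading off the sorted break points: {-7, -3, -2, 2}.
Verification: at each break x_0, at least two indices attain the minimum of min_i(a_i + i · x_0).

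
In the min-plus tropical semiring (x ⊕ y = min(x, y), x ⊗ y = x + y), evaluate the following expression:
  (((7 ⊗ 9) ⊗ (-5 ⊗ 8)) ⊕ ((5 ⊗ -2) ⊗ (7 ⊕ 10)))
(((7 ⊗ 9) ⊗ (-5 ⊗ 8)) ⊕ ((5 ⊗ -2) ⊗ (7 ⊕ 10))) = 10

Expand innermost to outermost. Recall ⊕ takes the minimum of its arguments and ⊗ takes their sum. Working out the expression (((7 ⊗ 9) ⊗ (-5 ⊗ 8)) ⊕ ((5 ⊗ -2) ⊗ (7 ⊕ 10))) gives 10.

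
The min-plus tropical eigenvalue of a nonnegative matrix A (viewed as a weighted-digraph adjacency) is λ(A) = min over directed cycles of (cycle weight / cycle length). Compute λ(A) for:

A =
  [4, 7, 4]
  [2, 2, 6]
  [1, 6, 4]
λ(A) = 2

Enumerate directed cycles and compute their means (weight / length). Sample:
  cycle 0 → 0: weight = 4, length = 1, mean = 4/1 ≈ 4.000
  cycle 1 → 1: weight = 2, length = 1, mean = 2/1 ≈ 2.000
  cycle 2 → 2: weight = 4, length = 1, mean = 4/1 ≈ 4.000
  cycle 0 → 1 → 0: weight = 9, length = 2, mean = 9/2 ≈ 4.500
  cycle 0 → 2 → 0: weight = 5, length = 2, mean = 5/2 ≈ 2.500
  cycle 1 → 0 → 1: weight = 9, length = 2, mean = 9/2 ≈ 4.500
Minimum mean = 2.000, attained e.g. along the cycle 1 → 1 with weight 2 and length 1. So λ(A) = 2/1 = 2.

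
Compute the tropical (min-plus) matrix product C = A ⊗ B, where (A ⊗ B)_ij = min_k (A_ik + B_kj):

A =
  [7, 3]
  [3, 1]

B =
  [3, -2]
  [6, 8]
A ⊗ B =
  [9, 5]
  [6, 1]

Apply the min-plus product entry-by-entry:
  C[0][0] = min over k of (A[0][0] + B[0][0] = 7 + 3 = 10, A[0][1] + B[1][0] = 3 + 6 = 9) = 9 (attained at k = 1)
  C[0][1] = min over k of (A[0][0] + B[0][1] = 7 + -2 = 5, A[0][1] + B[1][1] = 3 + 8 = 11) = 5 (attained at k = 0)
  C[1][0] = min over k of (A[1][0] + B[0][0] = 3 + 3 = 6, A[1][1] + B[1][0] = 1 + 6 = 7) = 6 (attained at k = 0)
  C[1][1] = min over k of (A[1][0] + B[0][1] = 3 + -2 = 1, A[1][1] + B[1][1] = 1 + 8 = 9) = 1 (attained at k = 0)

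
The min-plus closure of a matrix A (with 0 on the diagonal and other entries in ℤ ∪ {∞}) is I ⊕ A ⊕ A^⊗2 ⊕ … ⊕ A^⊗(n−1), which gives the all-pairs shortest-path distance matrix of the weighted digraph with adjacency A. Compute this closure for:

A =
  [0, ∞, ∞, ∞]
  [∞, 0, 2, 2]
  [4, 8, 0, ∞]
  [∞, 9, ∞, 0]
Closure =
  [0, ∞, ∞, ∞]
  [6, 0, 2, 2]
  [4, 8, 0, 10]
  [15, 9, 11, 0]

This is the Floyd-Warshall all-pairs shortest-path computation. For each intermediate vertex k = 0, 1, …, 3, update dist[i][j] ← min(dist[i][j], dist[i][k] + dist[k][j]). The final matrix gives, for each (i, j), the minimum total weight of any directed path from i to j (possibly empty when i = j).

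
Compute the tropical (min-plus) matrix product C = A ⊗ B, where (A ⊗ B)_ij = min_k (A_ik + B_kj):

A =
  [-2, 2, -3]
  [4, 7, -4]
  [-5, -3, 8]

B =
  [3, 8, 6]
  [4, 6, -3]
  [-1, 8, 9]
A ⊗ B =
  [-4, 5, -1]
  [-5, 4, 4]
  [-2, 3, -6]

Apply the min-plus product entry-by-entry:
  C[0][0] = min over k of (A[0][0] + B[0][0] = -2 + 3 = 1, A[0][1] + B[1][0] = 2 + 4 = 6, A[0][2] + B[2][0] = -3 + -1 = -4) = -4 (attained at k = 2)
  C[0][1] = min over k of (A[0][0] + B[0][1] = -2 + 8 = 6, A[0][1] + B[1][1] = 2 + 6 = 8, A[0][2] + B[2][1] = -3 + 8 = 5) = 5 (attained at k = 2)
  C[0][2] = min over k of (A[0][0] + B[0][2] = -2 + 6 = 4, A[0][1] + B[1][2] = 2 + -3 = -1, A[0][2] + B[2][2] = -3 + 9 = 6) = -1 (attained at k = 1)
  C[1][0] = min over k of (A[1][0] + B[0][0] = 4 + 3 = 7, A[1][1] + B[1][0] = 7 + 4 = 11, A[1][2] + B[2][0] = -4 + -1 = -5) = -5 (attained at k = 2)
  C[1][1] = min over k of (A[1][0] + B[0][1] = 4 + 8 = 12, A[1][1] + B[1][1] = 7 + 6 = 13, A[1][2] + B[2][1] = -4 + 8 = 4) = 4 (attained at k = 2)
  C[1][2] = min over k of (A[1][0] + B[0][2] = 4 + 6 = 10, A[1][1] + B[1][2] = 7 + -3 = 4, A[1][2] + B[2][2] = -4 + 9 = 5) = 4 (attained at k = 1)
  C[2][0] = min over k of (A[2][0] + B[0][0] = -5 + 3 = -2, A[2][1] + B[1][0] = -3 + 4 = 1, A[2][2] + B[2][0] = 8 + -1 = 7) = -2 (attained at k = 0)
  C[2][1] = min over k of (A[2][0] + B[0][1] = -5 + 8 = 3, A[2][1] + B[1][1] = -3 + 6 = 3, A[2][2] + B[2][1] = 8 + 8 = 16) = 3 (attained at k = 0)
  C[2][2] = min over k of (A[2][0] + B[0][2] = -5 + 6 = 1, A[2][1] + B[1][2] = -3 + -3 = -6, A[2][2] + B[2][2] = 8 + 9 = 17) = -6 (attained at k = 1)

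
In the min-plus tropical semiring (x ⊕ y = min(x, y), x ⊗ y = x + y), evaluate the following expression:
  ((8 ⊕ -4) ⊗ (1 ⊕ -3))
((8 ⊕ -4) ⊗ (1 ⊕ -3)) = -7

Expand innermost to outermost. Recall ⊕ takes the minimum of its arguments and ⊗ takes their sum. Working out the expression ((8 ⊕ -4) ⊗ (1 ⊕ -3)) gives -7.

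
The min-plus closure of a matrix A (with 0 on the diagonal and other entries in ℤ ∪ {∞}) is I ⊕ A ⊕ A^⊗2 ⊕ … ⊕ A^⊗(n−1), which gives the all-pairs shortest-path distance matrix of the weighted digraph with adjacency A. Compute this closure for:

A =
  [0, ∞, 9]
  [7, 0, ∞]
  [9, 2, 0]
Closure =
  [0, 11, 9]
  [7, 0, 16]
  [9, 2, 0]

This is the Floyd-Warshall all-pairs shortest-path computation. For each intermediate vertex k = 0, 1, …, 2, update dist[i][j] ← min(dist[i][j], dist[i][k] + dist[k][j]). The final matrix gives, for each (i, j), the minimum total weight of any directed path from i to j (possibly empty when i = j).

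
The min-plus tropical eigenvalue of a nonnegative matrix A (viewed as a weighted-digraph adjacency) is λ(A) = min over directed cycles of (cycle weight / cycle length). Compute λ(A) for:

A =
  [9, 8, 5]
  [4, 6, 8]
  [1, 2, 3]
λ(A) = 3

Enumerate directed cycles and compute their means (weight / length). Sample:
  cycle 0 → 0: weight = 9, length = 1, mean = 9/1 ≈ 9.000
  cycle 1 → 1: weight = 6, length = 1, mean = 6/1 ≈ 6.000
  cycle 2 → 2: weight = 3, length = 1, mean = 3/1 ≈ 3.000
  cycle 0 → 1 → 0: weight = 12, length = 2, mean = 12/2 ≈ 6.000
  cycle 0 → 2 → 0: weight = 6, length = 2, mean = 6/2 ≈ 3.000
  cycle 1 → 0 → 1: weight = 12, length = 2, mean = 12/2 ≈ 6.000
Minimum mean = 3.000, attained e.g. along the cycle 2 → 2 with weight 3 and length 1. So λ(A) = 3/1 = 3.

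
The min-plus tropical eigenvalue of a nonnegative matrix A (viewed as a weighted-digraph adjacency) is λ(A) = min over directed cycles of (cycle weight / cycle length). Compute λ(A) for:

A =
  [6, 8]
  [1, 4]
λ(A) = 4

Enumerate directed cycles and compute their means (weight / length). Sample:
  cycle 0 → 0: weight = 6, length = 1, mean = 6/1 ≈ 6.000
  cycle 1 → 1: weight = 4, length = 1, mean = 4/1 ≈ 4.000
  cycle 0 → 1 → 0: weight = 9, length = 2, mean = 9/2 ≈ 4.500
  cycle 1 → 0 → 1: weight = 9, length = 2, mean = 9/2 ≈ 4.500
Minimum mean = 4.000, attained e.g. along the cycle 1 → 1 with weight 4 and length 1. So λ(A) = 4/1 = 4.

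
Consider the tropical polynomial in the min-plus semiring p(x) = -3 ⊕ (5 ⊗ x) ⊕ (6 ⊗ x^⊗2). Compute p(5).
p(5) = -3

A tropical monomial a ⊗ x^⊗i evaluates to a + i · x. Evaluating each term at x = 5:
  Term 0 contributes -3 + 0 · 5 = -3
  Term 1 contributes 5 + 1 · 5 = 10
  Term 2 contributes 6 + 2 · 5 = 16
p(5) = ⊕ of these = min[-3, 10, 16] = -3.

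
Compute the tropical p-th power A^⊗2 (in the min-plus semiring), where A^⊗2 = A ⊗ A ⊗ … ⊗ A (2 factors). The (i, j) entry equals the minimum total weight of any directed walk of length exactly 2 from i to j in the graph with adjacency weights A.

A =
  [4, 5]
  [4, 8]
A^⊗2 =
  [8, 9]
  [8, 9]

Each entry (A^⊗2)_ij equals the minimum over all length-2 walks i = v_0 → v_1 → … → v_2 = j of Σ_t A[v_t][v_{t+1}]. For example, for (i, j) = (0, 1) we minimise over 2 possible intermediate vertex sequences; the minimum is 9, attained along the walk 0 → 0 → 1.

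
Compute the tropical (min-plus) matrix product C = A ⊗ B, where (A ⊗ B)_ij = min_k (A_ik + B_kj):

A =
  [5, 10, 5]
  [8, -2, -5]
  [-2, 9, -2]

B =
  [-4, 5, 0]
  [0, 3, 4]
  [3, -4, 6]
A ⊗ B =
  [1, 1, 5]
  [-2, -9, 1]
  [-6, -6, -2]

Apply the min-plus product entry-by-entry:
  C[0][0] = min over k of (A[0][0] + B[0][0] = 5 + -4 = 1, A[0][1] + B[1][0] = 10 + 0 = 10, A[0][2] + B[2][0] = 5 + 3 = 8) = 1 (attained at k = 0)
  C[0][1] = min over k of (A[0][0] + B[0][1] = 5 + 5 = 10, A[0][1] + B[1][1] = 10 + 3 = 13, A[0][2] + B[2][1] = 5 + -4 = 1) = 1 (attained at k = 2)
  C[0][2] = min over k of (A[0][0] + B[0][2] = 5 + 0 = 5, A[0][1] + B[1][2] = 10 + 4 = 14, A[0][2] + B[2][2] = 5 + 6 = 11) = 5 (attained at k = 0)
  C[1][0] = min over k of (A[1][0] + B[0][0] = 8 + -4 = 4, A[1][1] + B[1][0] = -2 + 0 = -2, A[1][2] + B[2][0] = -5 + 3 = -2) = -2 (attained at k = 1)
  C[1][1] = min over k of (A[1][0] + B[0][1] = 8 + 5 = 13, A[1][1] + B[1][1] = -2 + 3 = 1, A[1][2] + B[2][1] = -5 + -4 = -9) = -9 (attained at k = 2)
  C[1][2] = min over k of (A[1][0] + B[0][2] = 8 + 0 = 8, A[1][1] + B[1][2] = -2 + 4 = 2, A[1][2] + B[2][2] = -5 + 6 = 1) = 1 (attained at k = 2)
  C[2][0] = min over k of (A[2][0] + B[0][0] = -2 + -4 = -6, A[2][1] + B[1][0] = 9 + 0 = 9, A[2][2] + B[2][0] = -2 + 3 = 1) = -6 (attained at k = 0)
  C[2][1] = min over k of (A[2][0] + B[0][1] = -2 + 5 = 3, A[2][1] + B[1][1] = 9 + 3 = 12, A[2][2] + B[2][1] = -2 + -4 = -6) = -6 (attained at k = 2)
  C[2][2] = min over k of (A[2][0] + B[0][2] = -2 + 0 = -2, A[2][1] + B[1][2] = 9 + 4 = 13, A[2][2] + B[2][2] = -2 + 6 = 4) = -2 (attained at k = 0)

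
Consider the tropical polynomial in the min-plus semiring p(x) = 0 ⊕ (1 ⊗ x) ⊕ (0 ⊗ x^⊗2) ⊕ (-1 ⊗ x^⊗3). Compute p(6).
p(6) = 0

A tropical monomial a ⊗ x^⊗i evaluates to a + i · x. Evaluating each term at x = 6:
  Term 0 contributes 0 + 0 · 6 = 0
  Term 1 contributes 1 + 1 · 6 = 7
  Term 2 contributes 0 + 2 · 6 = 12
  Term 3 contributes -1 + 3 · 6 = 17
p(6) = ⊕ of these = min[0, 7, 12, 17] = 0.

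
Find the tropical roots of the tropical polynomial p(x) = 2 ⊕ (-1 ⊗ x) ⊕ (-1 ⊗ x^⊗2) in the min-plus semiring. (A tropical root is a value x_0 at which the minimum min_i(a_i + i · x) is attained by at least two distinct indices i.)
Roots: {0, 3}

Each tropical root is a break point of the lower envelope of the lines y = a_i + i · x (there are 3 lines, with slopes 0, 1, ..., 2). Only the lines that attain the minimum somewhere contribute to roots; other lines are dominated. Here the surviving (envelope) indices are i = 2, i = 1, i = 0.
Intersections between consecutive envelope lines give the roots: for adjacent envelope indices i < j the intersection is x = (a_i − a_j) / (j − i). Reading off the sorted break points: {0, 3}.
Verification: at each break x_0, at least two indices attain the minimum of min_i(a_i + i · x_0).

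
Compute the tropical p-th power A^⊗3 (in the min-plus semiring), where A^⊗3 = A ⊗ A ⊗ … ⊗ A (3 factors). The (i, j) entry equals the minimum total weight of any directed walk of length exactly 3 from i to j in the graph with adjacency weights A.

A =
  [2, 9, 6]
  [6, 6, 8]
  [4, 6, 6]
A^⊗3 =
  [6, 13, 10]
  [10, 17, 14]
  [8, 15, 12]

Each entry (A^⊗3)_ij equals the minimum over all length-3 walks i = v_0 → v_1 → … → v_3 = j of Σ_t A[v_t][v_{t+1}]. For example, for (i, j) = (0, 2) we minimise over 9 possible intermediate vertex sequences; the minimum is 10, attained along the walk 0 → 0 → 0 → 2.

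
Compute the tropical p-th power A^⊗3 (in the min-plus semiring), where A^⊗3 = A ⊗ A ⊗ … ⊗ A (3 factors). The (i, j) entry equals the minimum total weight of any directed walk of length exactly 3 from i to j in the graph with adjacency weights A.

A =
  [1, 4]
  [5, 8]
A^⊗3 =
  [3, 6]
  [7, 10]

Each entry (A^⊗3)_ij equals the minimum over all length-3 walks i = v_0 → v_1 → … → v_3 = j of Σ_t A[v_t][v_{t+1}]. For example, for (i, j) = (0, 1) we minimise over 4 possible intermediate vertex sequences; the minimum is 6, attained along the walk 0 → 0 → 0 → 1.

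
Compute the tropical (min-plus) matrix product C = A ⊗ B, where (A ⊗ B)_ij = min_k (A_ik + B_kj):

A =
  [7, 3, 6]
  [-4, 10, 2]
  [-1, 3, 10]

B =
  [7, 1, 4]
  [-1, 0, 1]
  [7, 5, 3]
A ⊗ B =
  [2, 3, 4]
  [3, -3, 0]
  [2, 0, 3]

Apply the min-plus product entry-by-entry:
  C[0][0] = min over k of (A[0][0] + B[0][0] = 7 + 7 = 14, A[0][1] + B[1][0] = 3 + -1 = 2, A[0][2] + B[2][0] = 6 + 7 = 13) = 2 (attained at k = 1)
  C[0][1] = min over k of (A[0][0] + B[0][1] = 7 + 1 = 8, A[0][1] + B[1][1] = 3 + 0 = 3, A[0][2] + B[2][1] = 6 + 5 = 11) = 3 (attained at k = 1)
  C[0][2] = min over k of (A[0][0] + B[0][2] = 7 + 4 = 11, A[0][1] + B[1][2] = 3 + 1 = 4, A[0][2] + B[2][2] = 6 + 3 = 9) = 4 (attained at k = 1)
  C[1][0] = min over k of (A[1][0] + B[0][0] = -4 + 7 = 3, A[1][1] + B[1][0] = 10 + -1 = 9, A[1][2] + B[2][0] = 2 + 7 = 9) = 3 (attained at k = 0)
  C[1][1] = min over k of (A[1][0] + B[0][1] = -4 + 1 = -3, A[1][1] + B[1][1] = 10 + 0 = 10, A[1][2] + B[2][1] = 2 + 5 = 7) = -3 (attained at k = 0)
  C[1][2] = min over k of (A[1][0] + B[0][2] = -4 + 4 = 0, A[1][1] + B[1][2] = 10 + 1 = 11, A[1][2] + B[2][2] = 2 + 3 = 5) = 0 (attained at k = 0)
  C[2][0] = min over k of (A[2][0] + B[0][0] = -1 + 7 = 6, A[2][1] + B[1][0] = 3 + -1 = 2, A[2][2] + B[2][0] = 10 + 7 = 17) = 2 (attained at k = 1)
  C[2][1] = min over k of (A[2][0] + B[0][1] = -1 + 1 = 0, A[2][1] + B[1][1] = 3 + 0 = 3, A[2][2] + B[2][1] = 10 + 5 = 15) = 0 (attained at k = 0)
  C[2][2] = min over k of (A[2][0] + B[0][2] = -1 + 4 = 3, A[2][1] + B[1][2] = 3 + 1 = 4, A[2][2] + B[2][2] = 10 + 3 = 13) = 3 (attained at k = 0)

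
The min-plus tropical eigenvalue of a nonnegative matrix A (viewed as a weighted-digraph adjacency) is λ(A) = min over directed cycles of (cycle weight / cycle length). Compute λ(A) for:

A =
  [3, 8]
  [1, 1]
λ(A) = 1

Enumerate directed cycles and compute their means (weight / length). Sample:
  cycle 0 → 0: weight = 3, length = 1, mean = 3/1 ≈ 3.000
  cycle 1 → 1: weight = 1, length = 1, mean = 1/1 ≈ 1.000
  cycle 0 → 1 → 0: weight = 9, length = 2, mean = 9/2 ≈ 4.500
  cycle 1 → 0 → 1: weight = 9, length = 2, mean = 9/2 ≈ 4.500
Minimum mean = 1.000, attained e.g. along the cycle 1 → 1 with weight 1 and length 1. So λ(A) = 1/1 = 1.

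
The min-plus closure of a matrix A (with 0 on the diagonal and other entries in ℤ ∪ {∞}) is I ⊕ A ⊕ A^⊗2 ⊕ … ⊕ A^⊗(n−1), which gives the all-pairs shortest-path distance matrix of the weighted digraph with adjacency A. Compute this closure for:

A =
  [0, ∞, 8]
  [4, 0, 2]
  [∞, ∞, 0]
Closure =
  [0, ∞, 8]
  [4, 0, 2]
  [∞, ∞, 0]

This is the Floyd-Warshall all-pairs shortest-path computation. For each intermediate vertex k = 0, 1, …, 2, update dist[i][j] ← min(dist[i][j], dist[i][k] + dist[k][j]). The final matrix gives, for each (i, j), the minimum total weight of any directed path from i to j (possibly empty when i = j).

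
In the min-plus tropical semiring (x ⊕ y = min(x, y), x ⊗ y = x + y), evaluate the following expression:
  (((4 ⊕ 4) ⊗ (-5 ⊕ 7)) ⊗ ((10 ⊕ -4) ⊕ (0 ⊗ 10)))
(((4 ⊕ 4) ⊗ (-5 ⊕ 7)) ⊗ ((10 ⊕ -4) ⊕ (0 ⊗ 10))) = -5

Expand innermost to outermost. Recall ⊕ takes the minimum of its arguments and ⊗ takes their sum. Working out the expression (((4 ⊕ 4) ⊗ (-5 ⊕ 7)) ⊗ ((10 ⊕ -4) ⊕ (0 ⊗ 10))) gives -5.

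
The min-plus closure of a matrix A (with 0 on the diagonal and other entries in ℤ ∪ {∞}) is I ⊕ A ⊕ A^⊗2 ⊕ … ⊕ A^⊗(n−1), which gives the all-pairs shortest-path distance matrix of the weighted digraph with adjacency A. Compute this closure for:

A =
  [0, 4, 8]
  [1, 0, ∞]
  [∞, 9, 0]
Closure =
  [0, 4, 8]
  [1, 0, 9]
  [10, 9, 0]

This is the Floyd-Warshall all-pairs shortest-path computation. For each intermediate vertex k = 0, 1, …, 2, update dist[i][j] ← min(dist[i][j], dist[i][k] + dist[k][j]). The final matrix gives, for each (i, j), the minimum total weight of any directed path from i to j (possibly empty when i = j).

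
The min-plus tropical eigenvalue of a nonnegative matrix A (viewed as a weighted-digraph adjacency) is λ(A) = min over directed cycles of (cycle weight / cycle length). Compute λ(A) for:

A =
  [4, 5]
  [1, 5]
λ(A) = 3

Enumerate directed cycles and compute their means (weight / length). Sample:
  cycle 0 → 0: weight = 4, length = 1, mean = 4/1 ≈ 4.000
  cycle 1 → 1: weight = 5, length = 1, mean = 5/1 ≈ 5.000
  cycle 0 → 1 → 0: weight = 6, length = 2, mean = 6/2 ≈ 3.000
  cycle 1 → 0 → 1: weight = 6, length = 2, mean = 6/2 ≈ 3.000
Minimum mean = 3.000, attained e.g. along the cycle 0 → 1 → 0 with weight 6 and length 2. So λ(A) = 6/2 = 3.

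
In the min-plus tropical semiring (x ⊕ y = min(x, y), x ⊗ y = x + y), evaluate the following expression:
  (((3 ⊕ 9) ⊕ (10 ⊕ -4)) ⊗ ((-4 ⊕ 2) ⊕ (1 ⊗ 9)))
(((3 ⊕ 9) ⊕ (10 ⊕ -4)) ⊗ ((-4 ⊕ 2) ⊕ (1 ⊗ 9))) = -8

Expand innermost to outermost. Recall ⊕ takes the minimum of its arguments and ⊗ takes their sum. Working out the expression (((3 ⊕ 9) ⊕ (10 ⊕ -4)) ⊗ ((-4 ⊕ 2) ⊕ (1 ⊗ 9))) gives -8.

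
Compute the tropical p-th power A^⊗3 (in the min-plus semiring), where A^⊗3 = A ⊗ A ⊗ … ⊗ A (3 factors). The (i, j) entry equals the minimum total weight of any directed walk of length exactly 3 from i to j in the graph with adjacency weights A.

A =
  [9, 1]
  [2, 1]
A^⊗3 =
  [4, 3]
  [4, 3]

Each entry (A^⊗3)_ij equals the minimum over all length-3 walks i = v_0 → v_1 → … → v_3 = j of Σ_t A[v_t][v_{t+1}]. For example, for (i, j) = (0, 1) we minimise over 4 possible intermediate vertex sequences; the minimum is 3, attained along the walk 0 → 1 → 1 → 1.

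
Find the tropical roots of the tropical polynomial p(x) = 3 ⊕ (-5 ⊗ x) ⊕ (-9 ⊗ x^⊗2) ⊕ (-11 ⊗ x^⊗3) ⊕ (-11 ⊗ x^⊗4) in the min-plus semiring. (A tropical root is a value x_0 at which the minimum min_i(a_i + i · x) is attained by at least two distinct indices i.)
Roots: {0, 2, 4, 8}

Each tropical root is a break point of the lower envelope of the lines y = a_i + i · x (there are 5 lines, with slopes 0, 1, ..., 4). Only the lines that attain the minimum somewhere contribute to roots; other lines are dominated. Here the surviving (envelope) indices are i = 4, i = 3, i = 2, i = 1, i = 0.
Intersections between consecutive envelope lines give the roots: for adjacent envelope indices i < j the intersection is x = (a_i − a_j) / (j − i). Reading off the sorted break points: {0, 2, 4, 8}.
Verification: at each break x_0, at least two indices attain the minimum of min_i(a_i + i · x_0).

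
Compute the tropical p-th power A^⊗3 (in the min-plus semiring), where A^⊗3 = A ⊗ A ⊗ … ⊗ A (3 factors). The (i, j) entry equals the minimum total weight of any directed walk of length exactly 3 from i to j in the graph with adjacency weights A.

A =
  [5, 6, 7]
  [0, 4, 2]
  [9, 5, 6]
A^⊗3 =
  [10, 12, 12]
  [6, 10, 8]
  [9, 11, 11]

Each entry (A^⊗3)_ij equals the minimum over all length-3 walks i = v_0 → v_1 → … → v_3 = j of Σ_t A[v_t][v_{t+1}]. For example, for (i, j) = (0, 2) we minimise over 9 possible intermediate vertex sequences; the minimum is 12, attained along the walk 0 → 1 → 1 → 2.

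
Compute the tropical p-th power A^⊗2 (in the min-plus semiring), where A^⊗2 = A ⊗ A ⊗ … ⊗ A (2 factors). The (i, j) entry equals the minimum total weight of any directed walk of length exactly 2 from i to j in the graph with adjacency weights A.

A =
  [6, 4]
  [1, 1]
A^⊗2 =
  [5, 5]
  [2, 2]

Each entry (A^⊗2)_ij equals the minimum over all length-2 walks i = v_0 → v_1 → … → v_2 = j of Σ_t A[v_t][v_{t+1}]. For example, for (i, j) = (0, 1) we minimise over 2 possible intermediate vertex sequences; the minimum is 5, attained along the walk 0 → 1 → 1.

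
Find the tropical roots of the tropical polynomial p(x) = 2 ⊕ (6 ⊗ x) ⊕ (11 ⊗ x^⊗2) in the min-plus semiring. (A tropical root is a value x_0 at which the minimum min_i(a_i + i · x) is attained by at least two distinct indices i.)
Roots: {-5, -4}

Each tropical root is a break point of the lower envelope of the lines y = a_i + i · x (there are 3 lines, with slopes 0, 1, ..., 2). Only the lines that attain the minimum somewhere contribute to roots; other lines are dominated. Here the surviving (envelope) indices are i = 2, i = 1, i = 0.
Intersections between consecutive envelope lines give the roots: for adjacent envelope indices i < j the intersection is x = (a_i − a_j) / (j − i). Reading off the sorted break points: {-5, -4}.
Verification: at each break x_0, at least two indices attain the minimum of min_i(a_i + i · x_0).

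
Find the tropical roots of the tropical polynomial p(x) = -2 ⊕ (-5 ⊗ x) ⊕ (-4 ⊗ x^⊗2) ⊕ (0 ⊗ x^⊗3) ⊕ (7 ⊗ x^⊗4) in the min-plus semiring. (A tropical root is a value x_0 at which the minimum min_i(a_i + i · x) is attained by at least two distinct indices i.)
Roots: {-7, -4, -1, 3}

Each tropical root is a break point of the lower envelope of the lines y = a_i + i · x (there are 5 lines, with slopes 0, 1, ..., 4). Only the lines that attain the minimum somewhere contribute to roots; other lines are dominated. Here the surviving (envelope) indices are i = 4, i = 3, i = 2, i = 1, i = 0.
Intersections between consecutive envelope lines give the roots: for adjacent envelope indices i < j the intersection is x = (a_i − a_j) / (j − i). Reading off the sorted break points: {-7, -4, -1, 3}.
Verification: at each break x_0, at least two indices attain the minimum of min_i(a_i + i · x_0).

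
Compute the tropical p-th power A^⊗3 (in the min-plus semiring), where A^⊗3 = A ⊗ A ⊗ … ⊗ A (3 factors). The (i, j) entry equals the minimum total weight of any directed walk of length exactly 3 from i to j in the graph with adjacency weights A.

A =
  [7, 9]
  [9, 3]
A^⊗3 =
  [21, 15]
  [15, 9]

Each entry (A^⊗3)_ij equals the minimum over all length-3 walks i = v_0 → v_1 → … → v_3 = j of Σ_t A[v_t][v_{t+1}]. For example, for (i, j) = (0, 1) we minimise over 4 possible intermediate vertex sequences; the minimum is 15, attained along the walk 0 → 1 → 1 → 1.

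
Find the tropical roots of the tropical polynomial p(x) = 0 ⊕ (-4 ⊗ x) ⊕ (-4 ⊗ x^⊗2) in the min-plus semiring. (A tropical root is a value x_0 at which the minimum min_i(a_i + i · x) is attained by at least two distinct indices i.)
Roots: {0, 4}

Each tropical root is a break point of the lower envelope of the lines y = a_i + i · x (there are 3 lines, with slopes 0, 1, ..., 2). Only the lines that attain the minimum somewhere contribute to roots; other lines are dominated. Here the surviving (envelope) indices are i = 2, i = 1, i = 0.
Intersections between consecutive envelope lines give the roots: for adjacent envelope indices i < j the intersection is x = (a_i − a_j) / (j − i). Reading off the sorted break points: {0, 4}.
Verification: at each break x_0, at least two indices attain the minimum of min_i(a_i + i · x_0).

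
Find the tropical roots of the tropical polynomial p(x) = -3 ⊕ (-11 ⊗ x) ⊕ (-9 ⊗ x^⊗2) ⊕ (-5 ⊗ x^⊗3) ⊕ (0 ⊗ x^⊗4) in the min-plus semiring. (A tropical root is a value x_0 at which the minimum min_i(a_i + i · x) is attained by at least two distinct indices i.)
Roots: {-5, -4, -2, 8}

Each tropical root is a break point of the lower envelope of the lines y = a_i + i · x (there are 5 lines, with slopes 0, 1, ..., 4). Only the lines that attain the minimum somewhere contribute to roots; other lines are dominated. Here the surviving (envelope) indices are i = 4, i = 3, i = 2, i = 1, i = 0.
Intersections between consecutive envelope lines give the roots: for adjacent envelope indices i < j the intersection is x = (a_i − a_j) / (j − i). Reading off the sorted break points: {-5, -4, -2, 8}.
Verification: at each break x_0, at least two indices attain the minimum of min_i(a_i + i · x_0).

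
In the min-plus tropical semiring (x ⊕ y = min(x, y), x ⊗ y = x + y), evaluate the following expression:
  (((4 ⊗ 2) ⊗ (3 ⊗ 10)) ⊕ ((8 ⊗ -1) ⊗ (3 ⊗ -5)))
(((4 ⊗ 2) ⊗ (3 ⊗ 10)) ⊕ ((8 ⊗ -1) ⊗ (3 ⊗ -5))) = 5

Expand innermost to outermost. Recall ⊕ takes the minimum of its arguments and ⊗ takes their sum. Working out the expression (((4 ⊗ 2) ⊗ (3 ⊗ 10)) ⊕ ((8 ⊗ -1) ⊗ (3 ⊗ -5))) gives 5.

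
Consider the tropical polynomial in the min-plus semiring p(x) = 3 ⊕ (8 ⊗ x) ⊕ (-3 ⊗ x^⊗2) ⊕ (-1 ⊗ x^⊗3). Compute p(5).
p(5) = 3

A tropical monomial a ⊗ x^⊗i evaluates to a + i · x. Evaluating each term at x = 5:
  Term 0 contributes 3 + 0 · 5 = 3
  Term 1 contributes 8 + 1 · 5 = 13
  Term 2 contributes -3 + 2 · 5 = 7
  Term 3 contributes -1 + 3 · 5 = 14
p(5) = ⊕ of these = min[3, 13, 7, 14] = 3.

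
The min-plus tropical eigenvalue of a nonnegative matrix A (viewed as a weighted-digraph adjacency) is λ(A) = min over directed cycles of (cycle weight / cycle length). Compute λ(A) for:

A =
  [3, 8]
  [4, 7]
λ(A) = 3

Enumerate directed cycles and compute their means (weight / length). Sample:
  cycle 0 → 0: weight = 3, length = 1, mean = 3/1 ≈ 3.000
  cycle 1 → 1: weight = 7, length = 1, mean = 7/1 ≈ 7.000
  cycle 0 → 1 → 0: weight = 12, length = 2, mean = 12/2 ≈ 6.000
  cycle 1 → 0 → 1: weight = 12, length = 2, mean = 12/2 ≈ 6.000
Minimum mean = 3.000, attained e.g. along the cycle 0 → 0 with weight 3 and length 1. So λ(A) = 3/1 = 3.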